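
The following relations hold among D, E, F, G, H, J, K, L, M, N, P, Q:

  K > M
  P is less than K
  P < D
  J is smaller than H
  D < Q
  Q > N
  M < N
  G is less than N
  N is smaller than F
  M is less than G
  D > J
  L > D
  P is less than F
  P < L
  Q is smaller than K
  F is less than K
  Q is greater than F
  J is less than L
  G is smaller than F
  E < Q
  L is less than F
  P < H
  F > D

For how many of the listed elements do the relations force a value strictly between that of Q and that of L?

1

The relations place L below Q. An element lies strictly between them when it is forced above L and also forced below Q.
Above L: {F, K}. Below Q: {M, J, P, G, D, N, F, E}.
Intersection: {F} — 1.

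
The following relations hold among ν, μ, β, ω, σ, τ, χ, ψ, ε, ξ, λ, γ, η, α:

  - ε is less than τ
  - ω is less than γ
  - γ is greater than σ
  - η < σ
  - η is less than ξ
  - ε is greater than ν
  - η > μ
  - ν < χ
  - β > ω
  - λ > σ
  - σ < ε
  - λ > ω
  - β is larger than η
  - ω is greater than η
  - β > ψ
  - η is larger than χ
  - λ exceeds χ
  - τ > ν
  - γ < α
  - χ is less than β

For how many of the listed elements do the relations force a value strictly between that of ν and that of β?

The relations place ν below β. An element lies strictly between them when it is forced above ν and also forced below β.
Above ν: {χ, η, σ, ε, ω, γ, ξ, α, λ, τ}. Below β: {μ, χ, ψ, η, ω}.
Intersection: {χ, η, ω} — 3.

3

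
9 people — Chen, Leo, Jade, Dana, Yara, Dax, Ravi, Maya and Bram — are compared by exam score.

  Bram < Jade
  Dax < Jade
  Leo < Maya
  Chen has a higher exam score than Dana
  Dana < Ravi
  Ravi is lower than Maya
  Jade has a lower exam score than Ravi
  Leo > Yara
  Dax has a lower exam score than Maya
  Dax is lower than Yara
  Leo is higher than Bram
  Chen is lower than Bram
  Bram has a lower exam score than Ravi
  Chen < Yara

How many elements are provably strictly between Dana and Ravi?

The relations place Dana below Ravi. An element lies strictly between them when it is forced above Dana and also forced below Ravi.
Above Dana: {Chen, Bram, Jade, Yara, Leo, Maya}. Below Ravi: {Chen, Bram, Dax, Jade}.
Intersection: {Chen, Bram, Jade} — 3.

3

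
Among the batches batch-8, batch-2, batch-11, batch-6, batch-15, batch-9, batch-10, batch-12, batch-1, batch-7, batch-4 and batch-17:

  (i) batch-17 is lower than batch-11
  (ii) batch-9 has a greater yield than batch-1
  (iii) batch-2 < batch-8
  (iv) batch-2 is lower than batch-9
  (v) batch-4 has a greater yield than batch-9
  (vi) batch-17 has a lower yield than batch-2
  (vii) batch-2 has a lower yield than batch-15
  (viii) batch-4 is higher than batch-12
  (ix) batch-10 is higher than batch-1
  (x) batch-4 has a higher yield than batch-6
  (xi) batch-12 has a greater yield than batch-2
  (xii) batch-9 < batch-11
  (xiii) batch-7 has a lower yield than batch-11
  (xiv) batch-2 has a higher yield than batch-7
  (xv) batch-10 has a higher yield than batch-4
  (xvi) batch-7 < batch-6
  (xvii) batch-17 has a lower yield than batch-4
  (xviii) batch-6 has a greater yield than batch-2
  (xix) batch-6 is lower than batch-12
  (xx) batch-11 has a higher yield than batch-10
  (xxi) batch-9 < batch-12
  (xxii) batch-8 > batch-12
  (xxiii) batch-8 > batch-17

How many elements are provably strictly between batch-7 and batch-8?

Chaining upward from batch-7 reaches: batch-2, batch-9, batch-6, batch-12, batch-4, batch-10, batch-11, batch-15.
Chaining downward from batch-8 reaches: batch-1, batch-17, batch-2, batch-9, batch-6, batch-12.
Strictly between batch-7 and batch-8 are those in both lists: batch-2, batch-9, batch-6, batch-12 — 4 elements.

4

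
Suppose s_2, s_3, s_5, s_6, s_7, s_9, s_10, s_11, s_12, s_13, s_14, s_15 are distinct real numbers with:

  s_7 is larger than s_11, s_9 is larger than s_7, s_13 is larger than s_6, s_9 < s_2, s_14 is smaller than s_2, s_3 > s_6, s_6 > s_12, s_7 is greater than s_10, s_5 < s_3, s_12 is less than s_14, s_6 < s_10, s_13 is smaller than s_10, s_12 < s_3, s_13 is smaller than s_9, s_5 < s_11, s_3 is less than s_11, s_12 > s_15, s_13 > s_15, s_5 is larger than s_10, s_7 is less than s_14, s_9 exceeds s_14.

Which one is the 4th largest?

s_7

Chaining the given pairs: s_15 < s_12 < s_6 < s_13 < s_10 < s_5 < s_3 < s_11 < s_7 < s_14 < s_9 < s_2.
Counting 4 from the largest end gives s_7.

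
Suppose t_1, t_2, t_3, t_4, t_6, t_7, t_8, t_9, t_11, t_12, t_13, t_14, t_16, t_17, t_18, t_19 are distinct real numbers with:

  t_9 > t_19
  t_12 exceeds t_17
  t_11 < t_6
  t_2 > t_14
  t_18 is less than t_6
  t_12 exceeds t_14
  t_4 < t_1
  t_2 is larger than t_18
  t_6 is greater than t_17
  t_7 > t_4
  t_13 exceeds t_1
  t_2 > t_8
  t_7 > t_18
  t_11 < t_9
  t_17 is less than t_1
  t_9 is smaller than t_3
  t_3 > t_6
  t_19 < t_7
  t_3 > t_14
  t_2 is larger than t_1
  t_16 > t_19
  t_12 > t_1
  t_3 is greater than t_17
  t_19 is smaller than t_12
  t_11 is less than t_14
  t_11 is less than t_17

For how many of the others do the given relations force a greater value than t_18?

4

The elements the relations force above t_18 are t_6, t_3, t_2, t_7 — no chain reaches any other.
That is 4.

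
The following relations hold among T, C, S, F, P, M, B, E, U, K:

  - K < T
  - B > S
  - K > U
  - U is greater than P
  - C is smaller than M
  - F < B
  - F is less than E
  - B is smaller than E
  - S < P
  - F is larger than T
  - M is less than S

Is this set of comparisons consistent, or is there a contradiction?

consistent

The single ordering C < M < S < P < U < K < T < F < B < E satisfies every listed relation, so no contradiction arises.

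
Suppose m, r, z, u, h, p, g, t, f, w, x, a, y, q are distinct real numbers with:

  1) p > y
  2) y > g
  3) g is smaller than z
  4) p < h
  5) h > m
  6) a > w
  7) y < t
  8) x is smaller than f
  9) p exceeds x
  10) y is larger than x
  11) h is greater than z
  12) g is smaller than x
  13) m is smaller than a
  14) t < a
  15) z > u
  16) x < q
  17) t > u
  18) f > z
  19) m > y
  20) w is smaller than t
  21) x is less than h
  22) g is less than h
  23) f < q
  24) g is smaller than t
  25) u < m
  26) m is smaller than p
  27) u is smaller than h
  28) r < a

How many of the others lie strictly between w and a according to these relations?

Chaining upward from w reaches: t.
Chaining downward from a reaches: g, u, r, x, y, m, t.
Strictly between w and a are those in both lists: t — 1 element.

1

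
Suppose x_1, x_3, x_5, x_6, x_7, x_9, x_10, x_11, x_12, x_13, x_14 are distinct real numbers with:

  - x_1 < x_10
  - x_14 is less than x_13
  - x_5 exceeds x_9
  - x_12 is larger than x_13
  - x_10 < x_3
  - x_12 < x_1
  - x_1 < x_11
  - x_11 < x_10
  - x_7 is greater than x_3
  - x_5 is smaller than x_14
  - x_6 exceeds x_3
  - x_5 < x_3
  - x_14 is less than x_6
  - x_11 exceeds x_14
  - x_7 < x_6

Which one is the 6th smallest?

Piecing the relations together gives one ordering: x_9 < x_5 < x_14 < x_13 < x_12 < x_1 < x_11 < x_10 < x_3 < x_7 < x_6.
Counting 6 from the smallest end gives x_1.

x_1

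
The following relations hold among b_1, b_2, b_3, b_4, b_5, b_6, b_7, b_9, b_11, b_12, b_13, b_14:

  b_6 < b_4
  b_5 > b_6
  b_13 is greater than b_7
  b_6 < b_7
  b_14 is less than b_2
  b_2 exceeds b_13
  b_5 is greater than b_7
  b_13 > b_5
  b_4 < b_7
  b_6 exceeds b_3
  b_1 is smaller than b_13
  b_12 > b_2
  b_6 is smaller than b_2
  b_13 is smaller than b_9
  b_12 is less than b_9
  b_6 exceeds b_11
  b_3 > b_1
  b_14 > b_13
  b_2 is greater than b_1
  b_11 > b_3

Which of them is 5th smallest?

b_4

The consecutive relations fix a unique order: b_1 < b_3 < b_11 < b_6 < b_4 < b_7 < b_5 < b_13 < b_14 < b_2 < b_12 < b_9.
Counting 5 from the smallest end gives b_4.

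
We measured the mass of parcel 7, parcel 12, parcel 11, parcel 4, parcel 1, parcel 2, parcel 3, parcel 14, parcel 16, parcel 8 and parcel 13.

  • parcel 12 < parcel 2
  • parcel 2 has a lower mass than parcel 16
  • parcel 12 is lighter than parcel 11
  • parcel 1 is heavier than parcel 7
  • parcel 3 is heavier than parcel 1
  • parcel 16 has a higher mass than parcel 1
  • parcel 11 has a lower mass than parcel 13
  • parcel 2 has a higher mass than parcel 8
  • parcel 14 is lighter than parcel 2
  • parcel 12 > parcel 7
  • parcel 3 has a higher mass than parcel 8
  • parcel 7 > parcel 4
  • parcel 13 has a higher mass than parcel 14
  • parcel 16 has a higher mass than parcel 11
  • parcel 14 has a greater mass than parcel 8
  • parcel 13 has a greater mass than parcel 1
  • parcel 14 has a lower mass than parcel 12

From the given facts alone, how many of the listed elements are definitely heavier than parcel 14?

From parcel 14 the given relations immediately reach parcel 12, parcel 2, parcel 13.
From those, parcel 11, parcel 16 — 5 in total.
No other element is forced above parcel 14 by the given relations, so the count is 5.

5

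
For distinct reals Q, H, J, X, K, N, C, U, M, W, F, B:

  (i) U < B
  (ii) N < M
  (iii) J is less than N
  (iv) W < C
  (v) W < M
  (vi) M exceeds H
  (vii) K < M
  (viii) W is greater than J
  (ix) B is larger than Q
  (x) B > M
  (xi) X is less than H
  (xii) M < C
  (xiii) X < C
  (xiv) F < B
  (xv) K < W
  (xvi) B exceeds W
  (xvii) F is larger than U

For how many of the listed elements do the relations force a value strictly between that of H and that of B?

Chaining upward from H reaches: M, C.
Chaining downward from B reaches: Q, J, X, K, U, N, W, F, M.
Strictly between H and B are those in both lists: M — 1 element.

1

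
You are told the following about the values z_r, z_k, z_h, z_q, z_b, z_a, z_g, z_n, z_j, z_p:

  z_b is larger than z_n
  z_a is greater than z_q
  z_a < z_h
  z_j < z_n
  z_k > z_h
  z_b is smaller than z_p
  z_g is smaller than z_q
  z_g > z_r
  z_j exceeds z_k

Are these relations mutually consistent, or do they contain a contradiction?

Every relation is compatible with z_r < z_g < z_q < z_a < z_h < z_k < z_j < z_n < z_b < z_p; the set is consistent.

consistent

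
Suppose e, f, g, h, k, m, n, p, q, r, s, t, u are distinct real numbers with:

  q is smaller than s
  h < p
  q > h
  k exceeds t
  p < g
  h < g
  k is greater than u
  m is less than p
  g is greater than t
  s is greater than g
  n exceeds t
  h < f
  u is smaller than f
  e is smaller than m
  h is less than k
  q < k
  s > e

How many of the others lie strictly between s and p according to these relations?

The relations place p below s. An element lies strictly between them when it is forced above p and also forced below s.
Above p: {g}. Below s: {e, m, t, h, q, g}.
Intersection: {g} — 1.

1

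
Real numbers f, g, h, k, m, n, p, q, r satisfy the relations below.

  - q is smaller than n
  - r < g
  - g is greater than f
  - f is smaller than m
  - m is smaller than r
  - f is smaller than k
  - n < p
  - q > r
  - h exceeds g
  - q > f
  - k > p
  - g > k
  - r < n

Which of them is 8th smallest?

Chaining the given pairs: f < m < r < q < n < p < k < g < h.
Counting 8 from the smallest end gives g.

g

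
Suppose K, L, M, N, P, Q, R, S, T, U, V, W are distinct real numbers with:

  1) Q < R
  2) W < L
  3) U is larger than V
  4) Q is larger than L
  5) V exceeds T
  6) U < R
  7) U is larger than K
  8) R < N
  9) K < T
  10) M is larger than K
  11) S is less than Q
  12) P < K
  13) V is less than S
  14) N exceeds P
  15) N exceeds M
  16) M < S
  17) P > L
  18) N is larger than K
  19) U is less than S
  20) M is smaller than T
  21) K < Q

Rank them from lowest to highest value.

Nothing is placed below W, so it is least; from there W < L; L < P; P < K; K < M; M < T; T < V; V < U; U < S; S < Q; Q < R; R < N, each given directly.

W < L < P < K < M < T < V < U < S < Q < R < N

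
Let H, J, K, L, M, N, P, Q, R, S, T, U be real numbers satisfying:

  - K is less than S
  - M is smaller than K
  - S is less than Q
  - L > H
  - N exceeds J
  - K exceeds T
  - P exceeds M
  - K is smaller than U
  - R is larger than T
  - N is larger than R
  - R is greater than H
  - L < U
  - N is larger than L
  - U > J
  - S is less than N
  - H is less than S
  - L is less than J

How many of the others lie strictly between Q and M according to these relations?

2

The relations place M below Q. An element lies strictly between them when it is forced above M and also forced below Q.
Above M: {P, K, S, U, N}. Below Q: {T, H, K, S}.
Intersection: {K, S} — 2.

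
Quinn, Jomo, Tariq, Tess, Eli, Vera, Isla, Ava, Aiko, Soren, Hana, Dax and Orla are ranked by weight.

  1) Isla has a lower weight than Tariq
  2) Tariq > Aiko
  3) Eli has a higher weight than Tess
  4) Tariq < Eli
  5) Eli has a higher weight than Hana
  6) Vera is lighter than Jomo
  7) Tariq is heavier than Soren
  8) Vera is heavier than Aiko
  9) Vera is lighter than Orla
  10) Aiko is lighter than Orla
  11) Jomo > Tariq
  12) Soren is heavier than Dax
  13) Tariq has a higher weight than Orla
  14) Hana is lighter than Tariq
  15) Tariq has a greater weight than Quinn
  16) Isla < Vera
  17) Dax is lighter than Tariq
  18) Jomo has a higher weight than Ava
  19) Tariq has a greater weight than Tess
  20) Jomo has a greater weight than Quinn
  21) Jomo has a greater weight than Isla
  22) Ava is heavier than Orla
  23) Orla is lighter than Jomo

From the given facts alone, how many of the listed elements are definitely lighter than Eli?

From Eli the given relations immediately reach Hana, Tess, Tariq.
From those, Dax, Quinn, Aiko, Isla, Soren, Orla — 9 in total.
From those, Vera — 10 in total.
No other element is forced below Eli by the given relations, so the count is 10.

10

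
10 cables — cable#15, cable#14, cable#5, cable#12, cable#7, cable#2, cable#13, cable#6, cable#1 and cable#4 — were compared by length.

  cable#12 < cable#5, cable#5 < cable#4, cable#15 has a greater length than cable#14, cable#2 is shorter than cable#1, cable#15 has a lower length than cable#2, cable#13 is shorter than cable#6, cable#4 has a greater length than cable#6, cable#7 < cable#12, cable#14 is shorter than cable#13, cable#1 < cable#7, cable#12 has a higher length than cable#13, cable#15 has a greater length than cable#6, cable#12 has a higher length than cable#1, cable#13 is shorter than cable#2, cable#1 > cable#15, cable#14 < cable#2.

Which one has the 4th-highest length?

cable#7

Chaining the given pairs: cable#14 < cable#13 < cable#6 < cable#15 < cable#2 < cable#1 < cable#7 < cable#12 < cable#5 < cable#4.
Counting 4 from the largest end gives cable#7.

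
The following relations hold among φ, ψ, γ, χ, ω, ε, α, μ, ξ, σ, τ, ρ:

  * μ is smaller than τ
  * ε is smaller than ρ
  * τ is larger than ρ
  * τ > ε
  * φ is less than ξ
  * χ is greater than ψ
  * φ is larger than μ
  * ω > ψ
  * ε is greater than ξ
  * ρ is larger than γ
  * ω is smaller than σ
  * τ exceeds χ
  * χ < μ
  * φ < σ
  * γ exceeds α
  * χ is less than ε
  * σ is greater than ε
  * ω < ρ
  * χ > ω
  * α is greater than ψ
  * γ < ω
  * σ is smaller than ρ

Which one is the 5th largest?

ξ

Piecing the relations together gives one ordering: ψ < α < γ < ω < χ < μ < φ < ξ < ε < σ < ρ < τ.
The 5th largest is ξ.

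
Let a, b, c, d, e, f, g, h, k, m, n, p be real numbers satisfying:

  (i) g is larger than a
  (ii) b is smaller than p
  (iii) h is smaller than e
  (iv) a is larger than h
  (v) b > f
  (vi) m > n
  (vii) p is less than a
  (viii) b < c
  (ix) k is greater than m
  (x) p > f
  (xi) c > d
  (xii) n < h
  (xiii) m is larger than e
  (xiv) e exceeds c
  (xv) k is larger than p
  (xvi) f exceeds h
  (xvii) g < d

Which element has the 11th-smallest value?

m

Piecing the relations together gives one ordering: n < h < f < b < p < a < g < d < c < e < m < k.
Counting 11 from the smallest end gives m.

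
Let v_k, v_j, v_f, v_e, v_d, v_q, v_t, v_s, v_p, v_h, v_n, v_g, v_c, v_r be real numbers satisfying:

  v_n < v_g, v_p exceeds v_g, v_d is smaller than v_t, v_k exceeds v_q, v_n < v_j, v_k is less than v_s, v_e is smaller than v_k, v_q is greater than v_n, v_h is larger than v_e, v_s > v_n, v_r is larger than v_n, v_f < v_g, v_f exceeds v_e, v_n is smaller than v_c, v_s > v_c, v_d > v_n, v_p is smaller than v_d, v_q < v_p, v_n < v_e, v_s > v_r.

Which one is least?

v_q is not least since v_n < v_q; v_e is not least since v_n < v_e; v_h is not least since v_e < v_h; v_r is not least since v_n < v_r; v_f is not least since v_e < v_f; v_g is not least since v_f < v_g; v_p is not least since v_g < v_p; v_d is not least since v_n < v_d; v_c is not least since v_n < v_c; v_t is not least since v_d < v_t; v_j is not least since v_n < v_j; v_k is not least since v_q < v_k; v_s is not least since v_k < v_s.
Only v_n has nothing below it, so v_n is the least.

v_n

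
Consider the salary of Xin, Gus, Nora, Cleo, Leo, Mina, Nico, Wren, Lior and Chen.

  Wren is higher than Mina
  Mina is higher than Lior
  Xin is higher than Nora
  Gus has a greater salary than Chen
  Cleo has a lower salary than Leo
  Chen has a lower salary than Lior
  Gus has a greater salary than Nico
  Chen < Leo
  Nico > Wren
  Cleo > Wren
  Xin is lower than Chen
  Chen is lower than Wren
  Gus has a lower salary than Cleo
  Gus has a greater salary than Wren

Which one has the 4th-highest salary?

Piecing the relations together gives one ordering: Nora < Xin < Chen < Lior < Mina < Wren < Nico < Gus < Cleo < Leo.
The 4th largest is Nico.

Nico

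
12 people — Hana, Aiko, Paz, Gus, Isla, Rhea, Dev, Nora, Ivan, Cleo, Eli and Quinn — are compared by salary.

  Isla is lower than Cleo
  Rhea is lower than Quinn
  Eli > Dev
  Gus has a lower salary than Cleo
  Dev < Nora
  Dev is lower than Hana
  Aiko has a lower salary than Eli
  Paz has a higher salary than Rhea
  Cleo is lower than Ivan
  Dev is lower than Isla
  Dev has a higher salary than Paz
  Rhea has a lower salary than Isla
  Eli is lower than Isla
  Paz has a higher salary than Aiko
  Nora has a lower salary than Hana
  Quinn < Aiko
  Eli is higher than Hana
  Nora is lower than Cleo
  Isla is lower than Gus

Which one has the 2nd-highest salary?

Piecing the relations together gives one ordering: Rhea < Quinn < Aiko < Paz < Dev < Nora < Hana < Eli < Isla < Gus < Cleo < Ivan.
Counting 2 from the largest end gives Cleo.

Cleo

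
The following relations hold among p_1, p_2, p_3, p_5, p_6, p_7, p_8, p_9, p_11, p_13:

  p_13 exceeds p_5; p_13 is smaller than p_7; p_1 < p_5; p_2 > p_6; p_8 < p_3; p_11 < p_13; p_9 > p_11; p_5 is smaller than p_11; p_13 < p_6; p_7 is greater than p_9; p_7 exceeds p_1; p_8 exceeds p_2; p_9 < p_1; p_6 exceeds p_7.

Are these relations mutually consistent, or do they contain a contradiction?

We have p_11 < p_9 stated directly, yet also p_9 < p_1 < p_5 < p_11 by chaining the others — so p_9 < p_11. Contradiction.

inconsistent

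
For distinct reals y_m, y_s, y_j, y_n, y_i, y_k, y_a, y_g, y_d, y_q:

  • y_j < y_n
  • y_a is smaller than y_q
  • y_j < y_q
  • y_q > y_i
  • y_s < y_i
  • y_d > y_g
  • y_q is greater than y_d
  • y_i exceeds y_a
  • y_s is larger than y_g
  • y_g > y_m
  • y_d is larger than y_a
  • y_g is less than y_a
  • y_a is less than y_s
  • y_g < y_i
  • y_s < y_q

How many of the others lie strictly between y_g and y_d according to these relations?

1

The relations place y_g below y_d. An element lies strictly between them when it is forced above y_g and also forced below y_d.
Above y_g: {y_a, y_s, y_i, y_q}. Below y_d: {y_m, y_a}.
Intersection: {y_a} — 1.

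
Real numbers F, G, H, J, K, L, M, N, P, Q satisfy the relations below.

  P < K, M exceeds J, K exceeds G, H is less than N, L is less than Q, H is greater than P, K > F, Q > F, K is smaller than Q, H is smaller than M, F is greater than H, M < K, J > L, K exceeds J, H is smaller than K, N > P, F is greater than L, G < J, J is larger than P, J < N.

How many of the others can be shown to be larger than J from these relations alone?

4

From J the given relations immediately reach M, N, K.
From those, Q — 4 in total.
Nothing else is reachable above J; 4 in all.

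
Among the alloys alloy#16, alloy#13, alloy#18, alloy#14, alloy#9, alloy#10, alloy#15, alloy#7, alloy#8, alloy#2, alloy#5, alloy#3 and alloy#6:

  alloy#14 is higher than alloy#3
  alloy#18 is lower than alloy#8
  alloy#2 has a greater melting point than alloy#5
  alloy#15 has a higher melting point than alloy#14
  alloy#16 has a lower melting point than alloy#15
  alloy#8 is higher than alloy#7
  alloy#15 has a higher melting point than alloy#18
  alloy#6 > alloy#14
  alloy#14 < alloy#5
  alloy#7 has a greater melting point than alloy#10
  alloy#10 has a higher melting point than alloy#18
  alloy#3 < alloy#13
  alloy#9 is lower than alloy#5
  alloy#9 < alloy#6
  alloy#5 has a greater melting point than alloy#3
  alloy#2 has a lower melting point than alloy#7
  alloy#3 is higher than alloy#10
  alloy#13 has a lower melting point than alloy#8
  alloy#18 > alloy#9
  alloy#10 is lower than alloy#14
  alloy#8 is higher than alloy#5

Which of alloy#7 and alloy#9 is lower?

Chaining the given relations: alloy#9 < alloy#18 < alloy#10 < alloy#3 < alloy#14 < alloy#5 < alloy#2 < alloy#7.
So alloy#9 < alloy#7; alloy#9 is the lower of the two.

alloy#9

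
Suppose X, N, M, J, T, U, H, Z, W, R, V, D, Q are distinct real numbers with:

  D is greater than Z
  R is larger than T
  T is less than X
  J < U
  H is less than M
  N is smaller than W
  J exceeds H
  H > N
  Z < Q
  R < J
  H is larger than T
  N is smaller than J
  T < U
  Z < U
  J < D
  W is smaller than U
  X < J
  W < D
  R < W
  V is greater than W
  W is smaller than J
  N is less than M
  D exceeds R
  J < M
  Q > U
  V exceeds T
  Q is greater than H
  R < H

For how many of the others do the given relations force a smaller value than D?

Directly below D: R, Z, W, J.
One step further: N, T, H, X (8 so far).
No other element is forced below D by the given relations, so the count is 8.

8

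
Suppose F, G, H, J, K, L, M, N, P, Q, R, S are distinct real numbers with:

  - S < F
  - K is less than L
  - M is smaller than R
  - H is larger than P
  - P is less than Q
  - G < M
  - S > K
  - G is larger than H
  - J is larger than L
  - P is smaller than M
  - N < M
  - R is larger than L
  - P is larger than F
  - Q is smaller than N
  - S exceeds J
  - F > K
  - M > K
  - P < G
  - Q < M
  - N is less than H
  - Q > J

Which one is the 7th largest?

Piecing the relations together gives one ordering: K < L < J < S < F < P < Q < N < H < G < M < R.
The 7th largest is P.

P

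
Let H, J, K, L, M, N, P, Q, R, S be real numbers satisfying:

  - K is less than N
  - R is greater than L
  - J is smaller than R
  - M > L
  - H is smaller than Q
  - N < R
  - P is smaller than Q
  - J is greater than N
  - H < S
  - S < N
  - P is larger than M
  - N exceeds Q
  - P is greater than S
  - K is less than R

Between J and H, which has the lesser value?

H

The relevant relations are H < S; S < P; P < Q; Q < N; N < J.
Chaining these gives H < S < P < Q < N < J.
So H < J; H is the smaller of the two.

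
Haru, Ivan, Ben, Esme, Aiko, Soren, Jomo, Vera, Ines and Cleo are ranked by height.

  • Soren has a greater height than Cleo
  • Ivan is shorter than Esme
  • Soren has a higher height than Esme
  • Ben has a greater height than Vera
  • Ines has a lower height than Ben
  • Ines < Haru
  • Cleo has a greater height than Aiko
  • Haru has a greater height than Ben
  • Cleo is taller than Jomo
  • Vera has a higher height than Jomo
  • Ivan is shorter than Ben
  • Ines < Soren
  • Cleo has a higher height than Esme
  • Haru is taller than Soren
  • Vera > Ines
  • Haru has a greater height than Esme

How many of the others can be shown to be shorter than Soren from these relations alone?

6

From Soren the given relations immediately reach Ines, Esme, Cleo.
From those, Ivan, Jomo, Aiko — 6 in total.
No other element is forced below Soren by the given relations, so the count is 6.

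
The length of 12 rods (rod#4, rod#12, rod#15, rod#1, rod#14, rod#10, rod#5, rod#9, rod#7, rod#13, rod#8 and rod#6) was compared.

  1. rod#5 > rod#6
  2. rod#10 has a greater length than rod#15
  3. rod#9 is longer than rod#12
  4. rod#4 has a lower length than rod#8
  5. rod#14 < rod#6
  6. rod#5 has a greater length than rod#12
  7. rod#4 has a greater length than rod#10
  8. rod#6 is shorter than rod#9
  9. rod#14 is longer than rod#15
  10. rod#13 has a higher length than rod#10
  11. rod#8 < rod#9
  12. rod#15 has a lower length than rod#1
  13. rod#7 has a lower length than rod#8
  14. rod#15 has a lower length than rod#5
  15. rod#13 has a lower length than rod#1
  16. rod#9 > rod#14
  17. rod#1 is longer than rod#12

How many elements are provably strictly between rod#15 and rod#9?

5

Chaining upward from rod#15 reaches: rod#14, rod#10, rod#6, rod#13, rod#5, rod#4, rod#8, rod#1.
Chaining downward from rod#9 reaches: rod#12, rod#14, rod#7, rod#10, rod#6, rod#4, rod#8.
Strictly between rod#15 and rod#9 are those in both lists: rod#14, rod#10, rod#6, rod#4, rod#8 — 5 elements.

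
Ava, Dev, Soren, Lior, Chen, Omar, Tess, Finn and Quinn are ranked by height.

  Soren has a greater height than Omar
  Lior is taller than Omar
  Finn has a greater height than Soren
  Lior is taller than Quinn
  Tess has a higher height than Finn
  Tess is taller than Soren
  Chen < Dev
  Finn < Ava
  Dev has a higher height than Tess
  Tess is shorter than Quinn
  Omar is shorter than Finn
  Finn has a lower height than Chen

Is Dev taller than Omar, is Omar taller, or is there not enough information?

Dev

The relevant relations are Omar < Soren; Soren < Finn; Finn < Chen; Chen < Dev.
Chaining these gives Omar < Soren < Finn < Chen < Dev.
So Dev is taller.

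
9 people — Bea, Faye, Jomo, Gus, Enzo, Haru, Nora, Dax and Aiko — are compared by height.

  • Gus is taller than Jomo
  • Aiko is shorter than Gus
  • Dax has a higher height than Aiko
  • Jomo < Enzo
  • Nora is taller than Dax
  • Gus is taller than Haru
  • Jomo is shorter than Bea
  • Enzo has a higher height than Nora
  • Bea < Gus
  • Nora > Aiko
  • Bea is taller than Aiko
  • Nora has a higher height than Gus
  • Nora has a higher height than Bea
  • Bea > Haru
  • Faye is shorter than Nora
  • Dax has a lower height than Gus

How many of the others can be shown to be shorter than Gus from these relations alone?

5

Directly below Gus: Aiko, Haru, Jomo, Dax, Bea.
No other element is forced below Gus by the given relations, so the count is 5.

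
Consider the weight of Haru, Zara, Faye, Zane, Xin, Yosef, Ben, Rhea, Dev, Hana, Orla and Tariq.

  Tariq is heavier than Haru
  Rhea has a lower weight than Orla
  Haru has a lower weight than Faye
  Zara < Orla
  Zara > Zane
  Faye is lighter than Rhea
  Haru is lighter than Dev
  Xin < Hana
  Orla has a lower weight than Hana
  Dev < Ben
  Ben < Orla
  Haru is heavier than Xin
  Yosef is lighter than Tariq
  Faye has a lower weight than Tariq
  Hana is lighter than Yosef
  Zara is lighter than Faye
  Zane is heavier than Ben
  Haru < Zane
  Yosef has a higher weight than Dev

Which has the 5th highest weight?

Rhea

The consecutive relations fix a unique order: Xin < Haru < Dev < Ben < Zane < Zara < Faye < Rhea < Orla < Hana < Yosef < Tariq.
The 5th largest is Rhea.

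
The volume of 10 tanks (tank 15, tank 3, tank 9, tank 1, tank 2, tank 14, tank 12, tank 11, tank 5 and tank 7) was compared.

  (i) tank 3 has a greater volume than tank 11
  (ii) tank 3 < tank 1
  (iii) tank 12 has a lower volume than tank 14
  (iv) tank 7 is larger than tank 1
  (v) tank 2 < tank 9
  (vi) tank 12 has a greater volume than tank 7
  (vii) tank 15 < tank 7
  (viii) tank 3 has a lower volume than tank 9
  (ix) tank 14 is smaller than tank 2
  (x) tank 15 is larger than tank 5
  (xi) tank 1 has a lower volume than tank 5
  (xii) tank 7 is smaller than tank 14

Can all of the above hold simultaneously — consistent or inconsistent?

The single ordering tank 11 < tank 3 < tank 1 < tank 5 < tank 15 < tank 7 < tank 12 < tank 14 < tank 2 < tank 9 satisfies every listed relation, so no contradiction arises.

consistent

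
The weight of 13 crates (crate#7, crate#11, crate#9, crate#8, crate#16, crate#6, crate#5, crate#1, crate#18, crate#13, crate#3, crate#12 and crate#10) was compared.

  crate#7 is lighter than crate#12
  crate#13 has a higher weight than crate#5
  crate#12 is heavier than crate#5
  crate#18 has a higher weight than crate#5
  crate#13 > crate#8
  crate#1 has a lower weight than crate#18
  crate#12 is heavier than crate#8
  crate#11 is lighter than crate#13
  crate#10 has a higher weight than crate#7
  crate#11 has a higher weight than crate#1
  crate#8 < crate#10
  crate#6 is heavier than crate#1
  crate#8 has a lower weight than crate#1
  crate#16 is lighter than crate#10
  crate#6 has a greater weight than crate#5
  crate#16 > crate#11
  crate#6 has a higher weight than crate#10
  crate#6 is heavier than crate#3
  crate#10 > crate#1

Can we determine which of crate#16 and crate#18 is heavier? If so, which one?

undetermined

Following every chain through crate#18: below crate#18 we get crate#8, crate#5, crate#1.
crate#16 is not reached, and no chain runs the other way from crate#16 to crate#18.
So the given relations leave the order of crate#18 and crate#16 undetermined.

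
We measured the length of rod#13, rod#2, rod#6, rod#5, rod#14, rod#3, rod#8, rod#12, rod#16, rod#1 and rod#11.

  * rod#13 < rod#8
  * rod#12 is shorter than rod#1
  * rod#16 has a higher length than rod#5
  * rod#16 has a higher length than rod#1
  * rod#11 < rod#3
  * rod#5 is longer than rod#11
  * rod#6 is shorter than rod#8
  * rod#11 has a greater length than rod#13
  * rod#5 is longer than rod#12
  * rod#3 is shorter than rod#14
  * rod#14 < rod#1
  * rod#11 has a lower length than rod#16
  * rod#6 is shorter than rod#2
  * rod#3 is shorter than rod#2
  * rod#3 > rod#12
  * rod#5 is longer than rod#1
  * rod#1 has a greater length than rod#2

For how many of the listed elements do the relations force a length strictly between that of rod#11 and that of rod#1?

The relations place rod#11 below rod#1. An element lies strictly between them when it is forced above rod#11 and also forced below rod#1.
Above rod#11: {rod#3, rod#14, rod#2, rod#5, rod#16}. Below rod#1: {rod#12, rod#6, rod#13, rod#3, rod#14, rod#2}.
Intersection: {rod#3, rod#14, rod#2} — 3.

3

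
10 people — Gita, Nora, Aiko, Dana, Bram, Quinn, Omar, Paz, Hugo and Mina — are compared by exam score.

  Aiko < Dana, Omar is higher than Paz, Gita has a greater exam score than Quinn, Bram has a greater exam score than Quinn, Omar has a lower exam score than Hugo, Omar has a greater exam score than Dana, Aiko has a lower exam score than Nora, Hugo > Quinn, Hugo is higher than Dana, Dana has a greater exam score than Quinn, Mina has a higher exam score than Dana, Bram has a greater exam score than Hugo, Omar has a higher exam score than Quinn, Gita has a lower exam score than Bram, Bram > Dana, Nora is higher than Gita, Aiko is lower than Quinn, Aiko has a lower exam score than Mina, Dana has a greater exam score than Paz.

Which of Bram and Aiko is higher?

Aiko < Quinn and Quinn < Dana give Aiko < Dana.
With Dana < Omar: Aiko < Quinn < Dana < Omar.
Then Omar < Hugo extends the chain to Hugo.
Then Hugo < Bram extends the chain to Bram.
So Aiko < Bram; Bram is the higher of the two.

Bram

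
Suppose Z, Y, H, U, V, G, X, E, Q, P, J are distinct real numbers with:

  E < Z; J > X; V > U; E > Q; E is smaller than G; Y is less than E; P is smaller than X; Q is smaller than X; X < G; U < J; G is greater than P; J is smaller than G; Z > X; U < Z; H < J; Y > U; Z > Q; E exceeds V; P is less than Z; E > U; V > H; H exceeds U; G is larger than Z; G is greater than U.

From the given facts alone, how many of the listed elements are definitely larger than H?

The elements the relations force above H are V, J, E, Z, G — no chain reaches any other.
That is 5.

5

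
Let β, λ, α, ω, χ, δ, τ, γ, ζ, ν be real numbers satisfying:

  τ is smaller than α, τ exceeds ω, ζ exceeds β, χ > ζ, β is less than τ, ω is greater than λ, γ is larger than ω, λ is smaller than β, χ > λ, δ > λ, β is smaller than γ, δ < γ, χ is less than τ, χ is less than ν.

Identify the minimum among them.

λ

β is not least since λ < β; ω is not least since λ < ω; ζ is not least since β < ζ; χ is not least since λ < χ; τ is not least since β < τ; ν is not least since χ < ν; δ is not least since λ < δ; γ is not least since β < γ; α is not least since τ < α.
Only λ has nothing below it, so λ is the minimum.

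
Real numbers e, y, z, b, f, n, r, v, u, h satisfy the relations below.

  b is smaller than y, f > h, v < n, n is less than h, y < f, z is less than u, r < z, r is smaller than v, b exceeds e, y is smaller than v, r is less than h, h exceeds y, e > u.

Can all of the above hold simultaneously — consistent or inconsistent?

consistent

The single ordering r < z < u < e < b < y < v < n < h < f satisfies every listed relation, so no contradiction arises.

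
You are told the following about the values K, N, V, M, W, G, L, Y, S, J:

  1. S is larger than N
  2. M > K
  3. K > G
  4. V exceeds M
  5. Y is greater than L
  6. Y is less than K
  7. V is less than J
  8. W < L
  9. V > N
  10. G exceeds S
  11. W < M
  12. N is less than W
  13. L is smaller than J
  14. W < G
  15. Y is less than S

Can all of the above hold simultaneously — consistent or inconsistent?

Every relation is compatible with N < W < L < Y < S < G < K < M < V < J; the set is consistent.

consistent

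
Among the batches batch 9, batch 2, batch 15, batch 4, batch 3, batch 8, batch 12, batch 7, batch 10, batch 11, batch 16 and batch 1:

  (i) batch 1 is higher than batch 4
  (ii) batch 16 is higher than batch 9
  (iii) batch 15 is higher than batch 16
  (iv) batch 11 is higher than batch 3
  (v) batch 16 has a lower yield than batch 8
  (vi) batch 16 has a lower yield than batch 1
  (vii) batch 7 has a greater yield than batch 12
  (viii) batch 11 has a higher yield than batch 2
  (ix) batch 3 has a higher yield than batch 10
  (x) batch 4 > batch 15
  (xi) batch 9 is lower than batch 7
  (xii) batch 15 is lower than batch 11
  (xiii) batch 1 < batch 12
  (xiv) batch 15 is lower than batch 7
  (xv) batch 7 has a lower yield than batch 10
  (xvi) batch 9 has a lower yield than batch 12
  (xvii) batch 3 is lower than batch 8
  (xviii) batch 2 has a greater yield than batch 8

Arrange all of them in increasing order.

batch 9 < batch 16 < batch 15 < batch 4 < batch 1 < batch 12 < batch 7 < batch 10 < batch 3 < batch 8 < batch 2 < batch 11

The consecutive links are each given: batch 9 < batch 16; batch 16 < batch 15; batch 15 < batch 4; batch 4 < batch 1; batch 1 < batch 12; batch 12 < batch 7; batch 7 < batch 10; batch 10 < batch 3; batch 3 < batch 8; batch 8 < batch 2; batch 2 < batch 11.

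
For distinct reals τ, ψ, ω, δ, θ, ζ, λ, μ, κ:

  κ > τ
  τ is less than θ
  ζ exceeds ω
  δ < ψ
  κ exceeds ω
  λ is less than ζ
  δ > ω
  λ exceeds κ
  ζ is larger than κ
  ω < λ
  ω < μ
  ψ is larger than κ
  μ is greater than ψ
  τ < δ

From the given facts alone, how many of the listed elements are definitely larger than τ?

7

From τ the given relations immediately reach θ, κ, δ.
From those, λ, ψ, ζ — 6 in total.
From those, μ — 7 in total.
No other element is forced above τ by the given relations, so the count is 7.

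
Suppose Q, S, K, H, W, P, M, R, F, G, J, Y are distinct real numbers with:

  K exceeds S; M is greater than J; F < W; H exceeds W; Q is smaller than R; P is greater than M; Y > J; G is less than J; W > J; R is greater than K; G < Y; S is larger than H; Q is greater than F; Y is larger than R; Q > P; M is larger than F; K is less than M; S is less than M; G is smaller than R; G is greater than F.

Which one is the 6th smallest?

The consecutive relations fix a unique order: F < G < J < W < H < S < K < M < P < Q < R < Y.
Counting 6 from the smallest end gives S.

S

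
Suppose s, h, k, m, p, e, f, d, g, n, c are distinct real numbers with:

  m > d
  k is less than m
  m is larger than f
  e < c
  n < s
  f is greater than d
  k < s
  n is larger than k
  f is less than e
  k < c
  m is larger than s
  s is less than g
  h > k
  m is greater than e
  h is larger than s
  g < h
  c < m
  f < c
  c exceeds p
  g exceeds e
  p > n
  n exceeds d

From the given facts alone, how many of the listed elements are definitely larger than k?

The elements the relations force above k are n, p, c, s, g, m, h — no chain reaches any other.
That is 7.

7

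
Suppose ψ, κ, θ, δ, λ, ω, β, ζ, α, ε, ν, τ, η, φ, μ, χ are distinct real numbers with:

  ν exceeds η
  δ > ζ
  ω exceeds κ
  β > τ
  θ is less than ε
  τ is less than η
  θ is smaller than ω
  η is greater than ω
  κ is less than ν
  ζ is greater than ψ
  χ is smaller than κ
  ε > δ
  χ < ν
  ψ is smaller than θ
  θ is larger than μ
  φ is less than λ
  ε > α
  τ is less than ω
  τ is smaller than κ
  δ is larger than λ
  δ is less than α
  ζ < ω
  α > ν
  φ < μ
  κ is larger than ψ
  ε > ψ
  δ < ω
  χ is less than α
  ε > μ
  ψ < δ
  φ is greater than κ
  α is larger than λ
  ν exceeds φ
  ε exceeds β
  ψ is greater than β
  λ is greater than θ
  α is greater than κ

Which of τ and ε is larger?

Link the given pairs in sequence: τ < β; β < ψ; ψ < κ; κ < φ; φ < μ; μ < θ; θ < λ; λ < δ; δ < ω; ω < η; η < ν; ν < α; α < ε.
Together: τ < β < ψ < κ < φ < μ < θ < λ < δ < ω < η < ν < α < ε.
So τ < ε; ε is the larger of the two.

ε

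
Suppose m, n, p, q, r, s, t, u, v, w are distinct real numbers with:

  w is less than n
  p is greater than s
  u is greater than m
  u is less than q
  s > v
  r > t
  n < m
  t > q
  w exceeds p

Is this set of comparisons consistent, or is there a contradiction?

Every relation is compatible with v < s < p < w < n < m < u < q < t < r; the set is consistent.

consistent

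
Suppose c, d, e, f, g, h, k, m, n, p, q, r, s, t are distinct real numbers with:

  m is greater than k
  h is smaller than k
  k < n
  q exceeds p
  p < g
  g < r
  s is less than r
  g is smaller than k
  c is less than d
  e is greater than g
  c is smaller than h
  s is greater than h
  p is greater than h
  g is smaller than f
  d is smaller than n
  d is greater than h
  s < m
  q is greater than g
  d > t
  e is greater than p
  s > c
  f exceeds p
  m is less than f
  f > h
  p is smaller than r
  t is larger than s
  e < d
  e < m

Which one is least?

Chaining upward from c: directly above it, h, s, d; then p, r, t, k, m, n, f; then g, e, q.
That covers every other element, and nothing is given below c, so c is the least.

c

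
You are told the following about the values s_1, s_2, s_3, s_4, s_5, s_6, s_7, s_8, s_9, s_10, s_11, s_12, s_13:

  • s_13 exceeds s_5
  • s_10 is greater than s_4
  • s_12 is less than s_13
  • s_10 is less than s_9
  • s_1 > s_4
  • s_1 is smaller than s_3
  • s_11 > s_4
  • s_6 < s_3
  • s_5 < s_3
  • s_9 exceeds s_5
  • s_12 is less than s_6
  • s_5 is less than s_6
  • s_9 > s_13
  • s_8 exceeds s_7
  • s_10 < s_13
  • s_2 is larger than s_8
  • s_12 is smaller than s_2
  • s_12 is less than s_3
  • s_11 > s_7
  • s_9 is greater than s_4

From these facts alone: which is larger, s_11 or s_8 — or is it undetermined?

Following every chain through s_8: above s_8 we get s_2; below s_8 we get s_7.
s_11 is not reached, and no chain runs the other way from s_11 to s_8.
So the given relations leave the order of s_8 and s_11 undetermined.

undetermined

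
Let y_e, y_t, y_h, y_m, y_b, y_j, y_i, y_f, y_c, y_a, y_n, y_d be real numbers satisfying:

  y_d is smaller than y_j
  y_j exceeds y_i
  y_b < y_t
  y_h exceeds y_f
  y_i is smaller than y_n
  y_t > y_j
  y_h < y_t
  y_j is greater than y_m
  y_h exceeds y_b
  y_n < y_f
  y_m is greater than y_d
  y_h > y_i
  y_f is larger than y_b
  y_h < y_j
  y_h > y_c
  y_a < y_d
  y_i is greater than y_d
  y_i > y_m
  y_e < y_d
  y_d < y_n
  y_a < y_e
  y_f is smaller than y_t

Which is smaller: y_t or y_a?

The relevant relations are y_a < y_e; y_e < y_d; y_d < y_m; y_m < y_i; y_i < y_n; y_n < y_f; y_f < y_h; y_h < y_j; y_j < y_t.
Together: y_a < y_e < y_d < y_m < y_i < y_n < y_f < y_h < y_j < y_t.
So y_a < y_t; y_a is the smaller of the two.

y_a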